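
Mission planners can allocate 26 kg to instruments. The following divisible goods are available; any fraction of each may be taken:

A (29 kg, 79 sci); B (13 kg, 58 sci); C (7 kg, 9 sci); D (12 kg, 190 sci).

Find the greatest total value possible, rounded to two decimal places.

250.72

Take in order of value per unit:
- D (190/12 per unit): all 12 → value 190, running total 190.00
- B (58/13 per unit): all 13 → value 58, running total 248.00
- A (79/29 per unit): 1 of 29 → value 1×79/29 = 2.7241, running total 250.72
Total 250.72.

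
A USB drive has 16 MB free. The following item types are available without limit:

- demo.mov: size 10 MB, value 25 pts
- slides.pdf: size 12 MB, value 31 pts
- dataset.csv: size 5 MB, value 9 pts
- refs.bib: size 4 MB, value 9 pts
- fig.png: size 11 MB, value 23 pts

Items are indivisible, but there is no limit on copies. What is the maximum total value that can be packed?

40 pts

Best value-per-unit is slides.pdf at 31/12; filling with it alone gives 1×31 = 31.
Optimal mix: 1×slides.pdf + 1×refs.bib → size 16, value 40.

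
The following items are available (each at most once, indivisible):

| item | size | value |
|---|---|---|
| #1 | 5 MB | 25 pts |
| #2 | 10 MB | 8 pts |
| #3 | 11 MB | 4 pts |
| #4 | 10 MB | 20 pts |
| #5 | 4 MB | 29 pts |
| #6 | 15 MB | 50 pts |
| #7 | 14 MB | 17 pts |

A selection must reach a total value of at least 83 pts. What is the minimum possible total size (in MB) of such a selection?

24

Subsets with value ≥ 83, sorted by total size:
- #1+#5+#6: size 24, value 104
- #4+#5+#6: size 29, value 99
Minimum size: 24 MB.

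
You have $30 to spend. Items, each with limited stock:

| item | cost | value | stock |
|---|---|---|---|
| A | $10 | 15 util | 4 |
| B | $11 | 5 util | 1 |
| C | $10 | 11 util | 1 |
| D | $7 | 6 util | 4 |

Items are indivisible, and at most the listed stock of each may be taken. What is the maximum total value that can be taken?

Best selections within cost 30 and stock limits:
- 3×A: cost 30, value 45
- 2×A + 1×C: cost 30, value 41
Best: 45 util.

45 util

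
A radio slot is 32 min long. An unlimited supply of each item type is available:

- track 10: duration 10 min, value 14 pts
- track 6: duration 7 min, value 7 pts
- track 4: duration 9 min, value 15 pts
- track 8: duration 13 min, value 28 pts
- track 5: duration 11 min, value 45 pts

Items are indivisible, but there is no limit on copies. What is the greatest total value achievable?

105 pts

Best value-per-unit is track 5 at 45/11; filling with it alone gives 2×45 = 90.
Optimal mix: 1×track 4 + 2×track 5 → duration 31, value 105.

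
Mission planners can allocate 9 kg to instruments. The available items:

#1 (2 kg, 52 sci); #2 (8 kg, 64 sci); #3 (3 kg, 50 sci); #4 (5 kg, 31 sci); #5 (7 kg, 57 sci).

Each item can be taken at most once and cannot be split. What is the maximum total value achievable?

Check high-value combinations within 9 kg:
- #1+#5: mass 2+7=9, value 52+57=109
- #1+#3: mass 2+3=5, value 52+50=102
- #1+#4: mass 2+5=7, value 52+31=83
- #3+#4: mass 3+5=8, value 50+31=81
Best: 109 sci.

109 sci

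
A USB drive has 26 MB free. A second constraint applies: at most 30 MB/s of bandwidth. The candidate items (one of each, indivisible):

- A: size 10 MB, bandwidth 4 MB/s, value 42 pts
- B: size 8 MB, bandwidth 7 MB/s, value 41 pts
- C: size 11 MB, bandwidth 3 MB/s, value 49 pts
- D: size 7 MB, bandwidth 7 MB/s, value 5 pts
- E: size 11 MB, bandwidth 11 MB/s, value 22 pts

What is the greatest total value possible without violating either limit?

95 pts

Feasible sets respecting both limits:
- B+C+D: size 26, bandwidth 17, value 95
- A+C: size 21, bandwidth 7, value 91
- B+C: size 19, bandwidth 10, value 90
Best: 95 pts.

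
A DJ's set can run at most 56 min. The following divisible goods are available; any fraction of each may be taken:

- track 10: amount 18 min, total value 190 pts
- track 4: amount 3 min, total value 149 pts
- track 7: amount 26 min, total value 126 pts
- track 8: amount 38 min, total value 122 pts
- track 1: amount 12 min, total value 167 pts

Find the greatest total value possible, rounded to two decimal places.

617.46

Take in order of value per unit:
- track 4 (149/3 per unit): all 3 → value 149, running total 149.00
- track 1 (167/12 per unit): all 12 → value 167, running total 316.00
- track 10 (190/18 per unit): all 18 → value 190, running total 506.00
- track 7 (126/26 per unit): 23 of 26 → value 23×126/26 = 111.4615, running total 617.46
Total 617.46.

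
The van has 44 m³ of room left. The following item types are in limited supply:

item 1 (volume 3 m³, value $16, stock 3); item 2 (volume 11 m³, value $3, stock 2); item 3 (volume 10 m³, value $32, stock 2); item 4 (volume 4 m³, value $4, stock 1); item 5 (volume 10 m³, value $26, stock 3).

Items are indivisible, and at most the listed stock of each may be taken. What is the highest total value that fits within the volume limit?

Top feasible selections:
- 3×item 1 + 2×item 3 + 1×item 4 + 1×item 5: volume 43, value 142
- 3×item 1 + 2×item 3 + 1×item 5: volume 39, value 138
Best: $142.

$142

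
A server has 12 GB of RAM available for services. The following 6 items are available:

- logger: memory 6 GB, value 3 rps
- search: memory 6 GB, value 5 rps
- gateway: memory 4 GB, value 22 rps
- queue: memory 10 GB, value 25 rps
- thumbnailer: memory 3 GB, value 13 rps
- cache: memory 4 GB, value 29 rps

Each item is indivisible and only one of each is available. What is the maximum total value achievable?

64 rps

Check high-value combinations within 12 GB:
- gateway+thumbnailer+cache: memory 4+3+4=11, value 22+13+29=64
- gateway+cache: memory 4+4=8, value 22+29=51
- thumbnailer+cache: memory 3+4=7, value 13+29=42
- gateway+thumbnailer: memory 4+3=7, value 22+13=35
- search+cache: memory 6+4=10, value 5+29=34
Best: 64 rps.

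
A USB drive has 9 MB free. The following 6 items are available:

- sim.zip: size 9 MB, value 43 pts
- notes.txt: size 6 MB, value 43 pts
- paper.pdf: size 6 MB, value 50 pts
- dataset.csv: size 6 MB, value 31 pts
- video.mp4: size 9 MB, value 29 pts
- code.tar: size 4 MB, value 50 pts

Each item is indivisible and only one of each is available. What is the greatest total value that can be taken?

Check high-value combinations within 9 MB:
- code.tar: size 4, value 50
- paper.pdf: size 6, value 50
- notes.txt: size 6, value 43
- sim.zip: size 9, value 43
Best: 50 pts.

50 pts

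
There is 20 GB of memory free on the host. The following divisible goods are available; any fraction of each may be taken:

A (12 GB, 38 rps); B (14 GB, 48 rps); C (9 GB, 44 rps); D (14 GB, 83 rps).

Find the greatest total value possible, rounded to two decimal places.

112.33

Take in order of value per unit:
- D (83/14 per unit): all 14 → value 83, running total 83.00
- C (44/9 per unit): 6 of 9 → value 6×44/9 = 29.3333, running total 112.33
Total 112.33.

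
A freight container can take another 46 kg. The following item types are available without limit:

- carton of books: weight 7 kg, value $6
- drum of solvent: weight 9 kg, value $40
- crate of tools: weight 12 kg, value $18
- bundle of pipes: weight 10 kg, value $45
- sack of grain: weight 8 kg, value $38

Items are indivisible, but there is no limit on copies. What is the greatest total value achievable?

Best value-per-unit is sack of grain at 38/8; filling with it alone gives 5×38 = 190.
Optimal mix: 3×bundle of pipes + 2×sack of grain → weight 46, value 211.

$211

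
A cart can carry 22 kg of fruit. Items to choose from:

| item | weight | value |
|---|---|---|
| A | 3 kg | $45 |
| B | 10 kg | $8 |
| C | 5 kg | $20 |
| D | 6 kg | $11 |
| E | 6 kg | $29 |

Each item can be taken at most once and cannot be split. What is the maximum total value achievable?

$105

Check high-value combinations within 22 kg:
- A+C+D+E: weight 3+5+6+6=20, value 45+20+11+29=105
- A+C+E: weight 3+5+6=14, value 45+20+29=94
- A+D+E: weight 3+6+6=15, value 45+11+29=85
Best: $105.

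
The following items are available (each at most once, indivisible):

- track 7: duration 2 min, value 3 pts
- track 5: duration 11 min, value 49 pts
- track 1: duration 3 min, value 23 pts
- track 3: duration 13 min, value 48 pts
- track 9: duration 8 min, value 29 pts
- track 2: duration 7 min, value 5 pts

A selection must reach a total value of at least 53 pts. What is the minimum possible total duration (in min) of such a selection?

13

Subsets with value ≥ 53, sorted by total duration:
- track 7+track 1+track 9: duration 13, value 55
- track 5+track 1: duration 14, value 72
- track 7+track 5+track 1: duration 16, value 75
- track 1+track 3: duration 16, value 71
Minimum duration: 13 min.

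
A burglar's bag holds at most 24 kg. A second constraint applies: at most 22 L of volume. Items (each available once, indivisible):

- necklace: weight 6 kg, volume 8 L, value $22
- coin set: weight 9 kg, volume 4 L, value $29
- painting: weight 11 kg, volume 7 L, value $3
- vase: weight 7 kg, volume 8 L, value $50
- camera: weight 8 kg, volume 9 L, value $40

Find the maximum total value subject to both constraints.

$119

Feasible sets respecting both limits:
- coin set+vase+camera: weight 24, volume 21, value 119
- necklace+coin set+vase: weight 22, volume 20, value 101
- necklace+coin set+camera: weight 23, volume 21, value 91
Best: $119.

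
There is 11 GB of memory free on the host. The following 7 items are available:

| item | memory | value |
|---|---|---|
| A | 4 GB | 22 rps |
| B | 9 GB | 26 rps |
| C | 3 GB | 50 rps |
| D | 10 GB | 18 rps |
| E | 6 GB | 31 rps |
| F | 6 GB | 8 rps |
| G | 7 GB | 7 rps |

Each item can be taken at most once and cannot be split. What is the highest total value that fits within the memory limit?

Check high-value combinations within 11 GB:
- C+E: memory 3+6=9, value 50+31=81
- A+C: memory 4+3=7, value 22+50=72
- C+F: memory 3+6=9, value 50+8=58
- C+G: memory 3+7=10, value 50+7=57
Best: 81 rps.

81 rps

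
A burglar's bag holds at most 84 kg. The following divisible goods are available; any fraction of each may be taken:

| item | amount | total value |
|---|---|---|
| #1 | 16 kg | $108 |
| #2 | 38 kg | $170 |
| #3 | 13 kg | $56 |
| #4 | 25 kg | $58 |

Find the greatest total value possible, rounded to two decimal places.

Take in order of value per unit:
- #1 (108/16 per unit): all 16 → value 108, running total 108.00
- #2 (170/38 per unit): all 38 → value 170, running total 278.00
- #3 (56/13 per unit): all 13 → value 56, running total 334.00
- #4 (58/25 per unit): 17 of 25 → value 17×58/25 = 39.4400, running total 373.44
Total 373.44.

373.44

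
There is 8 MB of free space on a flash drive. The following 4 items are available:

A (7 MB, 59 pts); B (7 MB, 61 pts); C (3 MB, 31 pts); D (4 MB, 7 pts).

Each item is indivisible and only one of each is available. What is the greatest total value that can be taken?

61 pts

Check high-value combinations within 8 MB:
- B: size 7, value 61
- A: size 7, value 59
- C+D: size 3+4=7, value 31+7=38
Best: 61 pts.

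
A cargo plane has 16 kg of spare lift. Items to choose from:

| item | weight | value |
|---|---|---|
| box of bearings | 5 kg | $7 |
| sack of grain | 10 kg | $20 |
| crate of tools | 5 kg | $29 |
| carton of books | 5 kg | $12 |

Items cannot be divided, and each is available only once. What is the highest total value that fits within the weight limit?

$49

Check high-value combinations within 16 kg:
- sack of grain+crate of tools: weight 10+5=15, value 20+29=49
- box of bearings+crate of tools+carton of books: weight 5+5+5=15, value 7+29+12=48
- crate of tools+carton of books: weight 5+5=10, value 29+12=41
Best: $49.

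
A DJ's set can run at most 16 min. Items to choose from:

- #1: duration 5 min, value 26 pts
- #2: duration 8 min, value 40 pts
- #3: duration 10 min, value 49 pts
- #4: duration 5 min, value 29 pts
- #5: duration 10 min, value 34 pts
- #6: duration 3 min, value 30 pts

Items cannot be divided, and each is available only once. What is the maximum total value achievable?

99 pts

Check high-value combinations within 16 min:
- #2+#4+#6: duration 8+5+3=16, value 40+29+30=99
- #1+#2+#6: duration 5+8+3=16, value 26+40+30=96
- #1+#4+#6: duration 5+5+3=13, value 26+29+30=85
- #3+#6: duration 10+3=13, value 49+30=79
- #3+#4: duration 10+5=15, value 49+29=78
Best: 99 pts.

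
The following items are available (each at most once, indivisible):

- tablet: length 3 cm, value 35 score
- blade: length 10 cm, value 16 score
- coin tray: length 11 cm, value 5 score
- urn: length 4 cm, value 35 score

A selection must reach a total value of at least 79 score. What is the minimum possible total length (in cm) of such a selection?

Subsets with value ≥ 79, sorted by total length:
- tablet+blade+urn: length 17, value 86
- tablet+blade+coin tray+urn: length 28, value 91
Minimum length: 17 cm.

17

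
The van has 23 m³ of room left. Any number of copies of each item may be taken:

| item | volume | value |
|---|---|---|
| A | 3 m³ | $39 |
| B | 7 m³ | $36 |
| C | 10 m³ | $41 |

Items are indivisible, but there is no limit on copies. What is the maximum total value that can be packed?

Best value-per-unit is A at 39/3, and filling with it alone uses volume 7×3=21. No mix of the others beats 7×39 = 273.

$273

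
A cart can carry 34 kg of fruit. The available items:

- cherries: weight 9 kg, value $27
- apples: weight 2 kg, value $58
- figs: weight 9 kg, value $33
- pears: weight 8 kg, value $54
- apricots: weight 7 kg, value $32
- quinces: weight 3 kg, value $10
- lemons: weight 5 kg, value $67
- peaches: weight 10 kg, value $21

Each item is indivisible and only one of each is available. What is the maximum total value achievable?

$254

Check high-value combinations within 34 kg:
- apples+figs+pears+apricots+quinces+lemons: weight 2+9+8+7+3+5=34, value 58+33+54+32+10+67=254
- cherries+apples+pears+apricots+quinces+lemons: weight 9+2+8+7+3+5=34, value 27+58+54+32+10+67=248
- apples+figs+pears+apricots+lemons: weight 2+9+8+7+5=31, value 58+33+54+32+67=244
- cherries+apples+figs+pears+lemons: weight 9+2+9+8+5=33, value 27+58+33+54+67=239
Best: $254.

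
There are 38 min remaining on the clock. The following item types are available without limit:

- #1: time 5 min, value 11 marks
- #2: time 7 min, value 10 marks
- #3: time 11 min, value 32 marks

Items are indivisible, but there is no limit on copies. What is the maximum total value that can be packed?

107 marks

Best value-per-unit is #3 at 32/11; filling with it alone gives 3×32 = 96.
Optimal mix: 1×#1 + 3×#3 → time 38, value 107.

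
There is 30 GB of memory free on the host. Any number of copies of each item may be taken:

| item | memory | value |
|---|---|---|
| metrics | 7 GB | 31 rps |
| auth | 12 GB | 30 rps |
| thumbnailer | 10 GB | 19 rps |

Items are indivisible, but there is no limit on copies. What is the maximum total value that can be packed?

Best value-per-unit is metrics at 31/7, and filling with it alone uses memory 4×7=28. No mix of the others beats 4×31 = 124.

124 rps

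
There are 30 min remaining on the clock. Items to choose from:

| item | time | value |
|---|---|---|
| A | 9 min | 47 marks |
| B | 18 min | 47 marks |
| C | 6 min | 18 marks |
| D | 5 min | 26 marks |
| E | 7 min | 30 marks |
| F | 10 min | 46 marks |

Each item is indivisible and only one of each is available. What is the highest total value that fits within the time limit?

137 marks

Check high-value combinations within 30 min:
- A+C+D+F: time 9+6+5+10=30, value 47+18+26+46=137
- A+E+F: time 9+7+10=26, value 47+30+46=123
- A+C+D+E: time 9+6+5+7=27, value 47+18+26+30=121
- C+D+E+F: time 6+5+7+10=28, value 18+26+30+46=120
- A+D+F: time 9+5+10=24, value 47+26+46=119
Best: 137 marks.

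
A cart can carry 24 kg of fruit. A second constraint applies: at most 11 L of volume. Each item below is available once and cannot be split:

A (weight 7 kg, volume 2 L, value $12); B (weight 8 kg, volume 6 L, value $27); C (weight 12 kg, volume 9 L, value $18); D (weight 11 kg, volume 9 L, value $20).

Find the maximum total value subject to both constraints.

Feasible sets respecting both limits:
- A+B: weight 15, volume 8, value 39
- A+D: weight 18, volume 11, value 32
- A+C: weight 19, volume 11, value 30
Best: $39.

$39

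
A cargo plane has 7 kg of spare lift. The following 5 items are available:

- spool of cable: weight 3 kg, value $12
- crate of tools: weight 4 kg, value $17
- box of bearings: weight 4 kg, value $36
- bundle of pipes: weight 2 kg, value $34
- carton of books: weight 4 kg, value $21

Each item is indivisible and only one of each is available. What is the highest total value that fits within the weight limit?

This is a 0/1 knapsack; check combinations near the capacity.
- box of bearings+bundle of pipes: weight 4+2=6, value 36+34=70
- bundle of pipes+carton of books: weight 2+4=6, value 34+21=55
- crate of tools+bundle of pipes: weight 4+2=6, value 17+34=51
- spool of cable+box of bearings: weight 3+4=7, value 12+36=48
Best: $70.

$70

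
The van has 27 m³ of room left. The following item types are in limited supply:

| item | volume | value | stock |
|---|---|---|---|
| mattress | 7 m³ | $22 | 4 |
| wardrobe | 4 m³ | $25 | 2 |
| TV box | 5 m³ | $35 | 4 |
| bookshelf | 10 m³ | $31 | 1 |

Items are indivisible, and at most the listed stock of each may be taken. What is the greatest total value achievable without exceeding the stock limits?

$165

Top feasible selections:
- 1×wardrobe + 4×TV box: volume 24, value 165
- 1×mattress + 4×TV box: volume 27, value 162
- 2×wardrobe + 3×TV box: volume 23, value 155
Best: $165.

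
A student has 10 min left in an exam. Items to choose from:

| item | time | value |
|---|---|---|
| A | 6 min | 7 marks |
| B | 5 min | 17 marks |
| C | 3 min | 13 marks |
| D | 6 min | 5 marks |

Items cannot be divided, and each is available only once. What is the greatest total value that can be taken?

30 marks

Check high-value combinations within 10 min:
- B+C: time 5+3=8, value 17+13=30
- A+C: time 6+3=9, value 7+13=20
- C+D: time 3+6=9, value 13+5=18
- B: time 5, value 17
Best: 30 marks.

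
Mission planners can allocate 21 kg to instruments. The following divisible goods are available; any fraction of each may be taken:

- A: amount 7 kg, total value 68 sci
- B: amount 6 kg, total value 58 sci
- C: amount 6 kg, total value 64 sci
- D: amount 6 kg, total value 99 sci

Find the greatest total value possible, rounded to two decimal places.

250.33

Take in order of value per unit:
- D (99/6 per unit): all 6 → value 99, running total 99.00
- C (64/6 per unit): all 6 → value 64, running total 163.00
- A (68/7 per unit): all 7 → value 68, running total 231.00
- B (58/6 per unit): 2 of 6 → value 2×58/6 = 19.3333, running total 250.33
Total 250.33.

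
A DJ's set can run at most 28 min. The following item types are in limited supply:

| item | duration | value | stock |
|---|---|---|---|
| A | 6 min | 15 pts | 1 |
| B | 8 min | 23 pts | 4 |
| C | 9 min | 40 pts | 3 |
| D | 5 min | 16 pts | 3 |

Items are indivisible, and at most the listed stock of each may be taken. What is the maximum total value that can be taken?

Best selections within duration 28 and stock limits:
- 3×C: duration 27, value 120
- 2×C + 2×D: duration 28, value 112
- 1×B + 2×C: duration 26, value 103
- 2×C + 1×D: duration 23, value 96
Best: 120 pts.

120 pts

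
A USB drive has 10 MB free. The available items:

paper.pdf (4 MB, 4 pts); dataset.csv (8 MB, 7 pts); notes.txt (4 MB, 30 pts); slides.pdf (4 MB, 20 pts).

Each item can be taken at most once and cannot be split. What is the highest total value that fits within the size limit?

50 pts

Check high-value combinations within 10 MB:
- notes.txt+slides.pdf: size 4+4=8, value 30+20=50
- paper.pdf+notes.txt: size 4+4=8, value 4+30=34
- notes.txt: size 4, value 30
- paper.pdf+slides.pdf: size 4+4=8, value 4+20=24
- slides.pdf: size 4, value 20
Best: 50 pts.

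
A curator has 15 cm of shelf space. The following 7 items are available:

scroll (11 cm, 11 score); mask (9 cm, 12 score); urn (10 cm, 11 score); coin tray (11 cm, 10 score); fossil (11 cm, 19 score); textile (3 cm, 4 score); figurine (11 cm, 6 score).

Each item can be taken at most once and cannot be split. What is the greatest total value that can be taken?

23 score

Check high-value combinations within 15 cm:
- fossil+textile: length 11+3=14, value 19+4=23
- fossil: length 11, value 19
- mask+textile: length 9+3=12, value 12+4=16
Best: 23 score.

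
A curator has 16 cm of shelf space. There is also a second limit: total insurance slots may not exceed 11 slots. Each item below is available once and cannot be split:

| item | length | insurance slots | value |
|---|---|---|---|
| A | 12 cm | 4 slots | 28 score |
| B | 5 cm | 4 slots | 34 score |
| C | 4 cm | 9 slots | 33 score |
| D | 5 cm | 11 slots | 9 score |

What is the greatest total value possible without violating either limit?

34 score

Feasible sets respecting both limits:
- B: length 5, insurance slots 4, value 34
- C: length 4, insurance slots 9, value 33
- A: length 12, insurance slots 4, value 28
Best: 34 score.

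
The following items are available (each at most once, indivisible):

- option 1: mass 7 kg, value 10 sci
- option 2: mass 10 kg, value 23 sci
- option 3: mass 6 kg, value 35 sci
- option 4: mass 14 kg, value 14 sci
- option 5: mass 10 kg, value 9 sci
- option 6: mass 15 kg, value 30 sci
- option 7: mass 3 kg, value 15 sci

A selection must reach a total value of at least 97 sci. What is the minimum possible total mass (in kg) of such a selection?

Subsets with value ≥ 97, sorted by total mass:
- option 2+option 3+option 6+option 7: mass 34, value 103
- option 1+option 2+option 3+option 6: mass 38, value 98
- option 1+option 2+option 3+option 4+option 7: mass 40, value 97
Minimum mass: 34 kg.

34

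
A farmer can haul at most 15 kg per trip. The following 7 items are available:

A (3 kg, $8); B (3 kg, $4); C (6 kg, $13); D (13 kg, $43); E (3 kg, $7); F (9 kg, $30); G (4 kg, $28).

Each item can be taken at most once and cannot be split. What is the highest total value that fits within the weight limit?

$58

Check high-value combinations within 15 kg:
- F+G: weight 9+4=13, value 30+28=58
- A+C+G: weight 3+6+4=13, value 8+13+28=49
- C+E+G: weight 6+3+4=13, value 13+7+28=48
Best: $58.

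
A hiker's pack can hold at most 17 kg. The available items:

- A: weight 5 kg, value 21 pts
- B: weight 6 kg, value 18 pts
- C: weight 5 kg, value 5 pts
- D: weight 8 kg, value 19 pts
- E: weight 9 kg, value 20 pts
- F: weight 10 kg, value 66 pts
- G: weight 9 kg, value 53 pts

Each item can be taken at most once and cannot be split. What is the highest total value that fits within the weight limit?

87 pts

Check high-value combinations within 17 kg:
- A+F: weight 5+10=15, value 21+66=87
- B+F: weight 6+10=16, value 18+66=84
- A+G: weight 5+9=14, value 21+53=74
- D+G: weight 8+9=17, value 19+53=72
Best: 87 pts.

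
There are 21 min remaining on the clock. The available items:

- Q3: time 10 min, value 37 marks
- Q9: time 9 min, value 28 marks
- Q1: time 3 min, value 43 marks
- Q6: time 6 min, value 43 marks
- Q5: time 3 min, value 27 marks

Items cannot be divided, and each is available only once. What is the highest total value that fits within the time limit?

141 marks

Check high-value combinations within 21 min:
- Q9+Q1+Q6+Q5: time 9+3+6+3=21, value 28+43+43+27=141
- Q3+Q1+Q6: time 10+3+6=19, value 37+43+43=123
- Q9+Q1+Q6: time 9+3+6=18, value 28+43+43=114
Best: 141 marks.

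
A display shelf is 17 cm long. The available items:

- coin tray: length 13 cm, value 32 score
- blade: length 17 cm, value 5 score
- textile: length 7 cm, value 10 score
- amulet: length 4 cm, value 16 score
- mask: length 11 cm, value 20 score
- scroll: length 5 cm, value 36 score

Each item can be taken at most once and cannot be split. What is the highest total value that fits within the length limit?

62 score

This is a 0/1 knapsack; check combinations near the capacity.
- textile+amulet+scroll: length 7+4+5=16, value 10+16+36=62
- mask+scroll: length 11+5=16, value 20+36=56
- amulet+scroll: length 4+5=9, value 16+36=52
- coin tray+amulet: length 13+4=17, value 32+16=48
Best: 62 score.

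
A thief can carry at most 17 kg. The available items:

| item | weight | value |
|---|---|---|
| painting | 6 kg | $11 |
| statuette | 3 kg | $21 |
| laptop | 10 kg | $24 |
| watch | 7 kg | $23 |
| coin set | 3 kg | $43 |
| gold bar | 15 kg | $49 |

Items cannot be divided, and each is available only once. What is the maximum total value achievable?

$88

Check high-value combinations within 17 kg:
- statuette+laptop+coin set: weight 3+10+3=16, value 21+24+43=88
- statuette+watch+coin set: weight 3+7+3=13, value 21+23+43=87
- painting+watch+coin set: weight 6+7+3=16, value 11+23+43=77
- painting+statuette+coin set: weight 6+3+3=12, value 11+21+43=75
- laptop+coin set: weight 10+3=13, value 24+43=67
Best: $88.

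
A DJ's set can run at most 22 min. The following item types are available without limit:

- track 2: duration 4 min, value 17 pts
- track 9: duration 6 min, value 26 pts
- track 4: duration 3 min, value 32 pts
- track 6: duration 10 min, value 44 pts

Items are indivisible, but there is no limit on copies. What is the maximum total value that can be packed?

224 pts

Best value-per-unit is track 4 at 32/3, and filling with it alone uses duration 7×3=21. No mix of the others beats 7×32 = 224.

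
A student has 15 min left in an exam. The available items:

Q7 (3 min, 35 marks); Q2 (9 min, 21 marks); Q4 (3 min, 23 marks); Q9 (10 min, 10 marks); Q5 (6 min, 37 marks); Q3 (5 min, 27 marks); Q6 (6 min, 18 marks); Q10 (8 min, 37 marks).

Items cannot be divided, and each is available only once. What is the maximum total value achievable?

Check high-value combinations within 15 min:
- Q7+Q5+Q3: time 3+6+5=14, value 35+37+27=99
- Q7+Q4+Q5: time 3+3+6=12, value 35+23+37=95
- Q7+Q4+Q10: time 3+3+8=14, value 35+23+37=95
- Q7+Q5+Q6: time 3+6+6=15, value 35+37+18=90
Best: 99 marks.

99 marks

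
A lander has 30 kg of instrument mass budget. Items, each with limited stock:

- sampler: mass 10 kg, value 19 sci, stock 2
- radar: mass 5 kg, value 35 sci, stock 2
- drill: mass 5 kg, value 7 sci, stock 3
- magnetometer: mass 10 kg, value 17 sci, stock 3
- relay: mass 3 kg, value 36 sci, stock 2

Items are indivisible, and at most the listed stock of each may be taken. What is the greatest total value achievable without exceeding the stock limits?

161 sci

Best selections within mass 30 and stock limits:
- 1×sampler + 2×radar + 2×relay: mass 26, value 161
- 2×radar + 1×magnetometer + 2×relay: mass 26, value 159
- 2×radar + 2×drill + 2×relay: mass 26, value 156
- 2×radar + 1×drill + 2×relay: mass 21, value 149
Best: 161 sci.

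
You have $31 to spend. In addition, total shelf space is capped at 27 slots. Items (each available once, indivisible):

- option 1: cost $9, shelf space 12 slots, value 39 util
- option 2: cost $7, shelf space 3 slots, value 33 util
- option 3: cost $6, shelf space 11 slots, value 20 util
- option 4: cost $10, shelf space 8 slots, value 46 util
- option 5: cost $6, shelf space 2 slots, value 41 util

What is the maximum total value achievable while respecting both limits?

Feasible sets respecting both limits:
- option 2+option 3+option 4+option 5: cost 29, shelf space 24, value 140
- option 1+option 4+option 5: cost 25, shelf space 22, value 126
- option 2+option 4+option 5: cost 23, shelf space 13, value 120
- option 1+option 2+option 4: cost 26, shelf space 23, value 118
Best: 140 util.

140 util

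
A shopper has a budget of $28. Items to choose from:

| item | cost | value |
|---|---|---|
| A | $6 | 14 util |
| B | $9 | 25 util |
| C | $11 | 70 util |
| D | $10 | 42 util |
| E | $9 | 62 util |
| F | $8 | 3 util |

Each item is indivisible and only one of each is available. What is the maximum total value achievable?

Check high-value combinations within $28:
- A+C+E: cost 6+11+9=26, value 14+70+62=146
- C+E+F: cost 11+9+8=28, value 70+62+3=135
- C+E: cost 11+9=20, value 70+62=132
- B+D+E: cost 9+10+9=28, value 25+42+62=129
Best: 146 util.

146 util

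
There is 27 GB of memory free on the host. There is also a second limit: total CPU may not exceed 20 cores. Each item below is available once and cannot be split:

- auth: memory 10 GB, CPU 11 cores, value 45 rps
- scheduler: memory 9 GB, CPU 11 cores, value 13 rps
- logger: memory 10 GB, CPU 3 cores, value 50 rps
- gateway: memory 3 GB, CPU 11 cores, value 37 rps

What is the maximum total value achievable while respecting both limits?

95 rps

Feasible sets respecting both limits:
- auth+logger: memory 20, CPU 14, value 95
- logger+gateway: memory 13, CPU 14, value 87
- scheduler+logger: memory 19, CPU 14, value 63
- logger: memory 10, CPU 3, value 50
Best: 95 rps.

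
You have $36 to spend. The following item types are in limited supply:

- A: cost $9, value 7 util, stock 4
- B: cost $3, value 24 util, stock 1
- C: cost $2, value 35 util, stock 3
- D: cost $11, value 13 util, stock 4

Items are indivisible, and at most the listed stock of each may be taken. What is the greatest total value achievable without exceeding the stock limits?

155 util

Top feasible selections:
- 1×B + 3×C + 2×D: cost 31, value 155
- 3×A + 1×B + 3×C: cost 36, value 150
- 1×A + 1×B + 3×C + 1×D: cost 29, value 149
Best: 155 util.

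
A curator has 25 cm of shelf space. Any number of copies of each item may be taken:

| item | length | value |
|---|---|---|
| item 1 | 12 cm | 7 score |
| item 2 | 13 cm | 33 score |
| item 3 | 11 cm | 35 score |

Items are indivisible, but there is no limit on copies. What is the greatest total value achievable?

70 score

Best value-per-unit is item 3 at 35/11, and filling with it alone uses length 2×11=22. No mix of the others beats 2×35 = 70.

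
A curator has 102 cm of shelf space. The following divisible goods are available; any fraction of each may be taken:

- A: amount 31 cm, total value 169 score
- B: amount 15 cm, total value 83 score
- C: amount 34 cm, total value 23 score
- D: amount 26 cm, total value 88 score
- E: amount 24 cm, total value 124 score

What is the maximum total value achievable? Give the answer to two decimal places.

468.06

Take in order of value per unit:
- B (83/15 per unit): all 15 → value 83, running total 83.00
- A (169/31 per unit): all 31 → value 169, running total 252.00
- E (124/24 per unit): all 24 → value 124, running total 376.00
- D (88/26 per unit): all 26 → value 88, running total 464.00
- C (23/34 per unit): 6 of 34 → value 6×23/34 = 4.0588, running total 468.06
Total 468.06.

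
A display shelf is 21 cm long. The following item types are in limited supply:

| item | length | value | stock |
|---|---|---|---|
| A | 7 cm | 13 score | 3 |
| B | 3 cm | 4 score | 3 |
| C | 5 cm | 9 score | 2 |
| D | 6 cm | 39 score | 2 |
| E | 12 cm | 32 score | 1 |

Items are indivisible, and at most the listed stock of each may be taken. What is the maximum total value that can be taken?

Top feasible selections:
- 1×A + 2×D: length 19, value 91
- 1×B + 1×C + 2×D: length 20, value 91
- 3×B + 2×D: length 21, value 90
- 1×C + 2×D: length 17, value 87
Best: 91 score.

91 score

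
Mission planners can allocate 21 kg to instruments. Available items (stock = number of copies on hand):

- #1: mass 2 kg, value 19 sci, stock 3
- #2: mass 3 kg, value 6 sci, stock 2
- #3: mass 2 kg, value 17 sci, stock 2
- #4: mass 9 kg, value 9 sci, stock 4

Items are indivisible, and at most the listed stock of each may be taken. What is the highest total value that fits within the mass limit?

103 sci

Top feasible selections:
- 3×#1 + 2×#2 + 2×#3: mass 16, value 103
- 3×#1 + 2×#3 + 1×#4: mass 19, value 100
- 3×#1 + 1×#2 + 2×#3: mass 13, value 97
- 3×#1 + 2×#3: mass 10, value 91
Best: 103 sci.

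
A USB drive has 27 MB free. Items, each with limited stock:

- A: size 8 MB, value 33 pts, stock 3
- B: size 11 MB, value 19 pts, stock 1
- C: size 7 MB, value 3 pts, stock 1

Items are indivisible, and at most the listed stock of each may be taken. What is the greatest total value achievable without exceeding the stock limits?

99 pts

Top feasible selections:
- 3×A: size 24, value 99
- 2×A + 1×B: size 27, value 85
- 2×A + 1×C: size 23, value 69
- 2×A: size 16, value 66
Best: 99 pts.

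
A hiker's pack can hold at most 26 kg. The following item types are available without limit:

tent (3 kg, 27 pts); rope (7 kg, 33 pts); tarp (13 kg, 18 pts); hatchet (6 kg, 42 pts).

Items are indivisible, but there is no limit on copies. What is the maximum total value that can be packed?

216 pts

Best value-per-unit is tent at 27/3, and filling with it alone uses weight 8×3=24. No mix of the others beats 8×27 = 216.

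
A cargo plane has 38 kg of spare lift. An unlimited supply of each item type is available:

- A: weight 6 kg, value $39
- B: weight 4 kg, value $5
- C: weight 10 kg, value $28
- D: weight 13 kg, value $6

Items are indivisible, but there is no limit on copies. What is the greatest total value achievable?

Best value-per-unit is A at 39/6, and filling with it alone uses weight 6×6=36. No mix of the others beats 6×39 = 234.

$234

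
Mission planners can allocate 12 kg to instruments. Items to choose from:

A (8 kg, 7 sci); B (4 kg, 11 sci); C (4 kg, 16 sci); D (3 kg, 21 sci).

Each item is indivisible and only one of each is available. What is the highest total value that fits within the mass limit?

48 sci

This is a 0/1 knapsack; check combinations near the capacity.
- B+C+D: mass 4+4+3=11, value 11+16+21=48
- C+D: mass 4+3=7, value 16+21=37
- B+D: mass 4+3=7, value 11+21=32
- A+D: mass 8+3=11, value 7+21=28
Best: 48 sci.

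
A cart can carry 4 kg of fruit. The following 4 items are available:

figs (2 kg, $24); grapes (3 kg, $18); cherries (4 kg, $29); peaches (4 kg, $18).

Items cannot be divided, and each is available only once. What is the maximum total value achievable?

$29

Check high-value combinations within 4 kg:
- cherries: weight 4, value 29
- figs: weight 2, value 24
- grapes: weight 3, value 18
- peaches: weight 4, value 18
Best: $29.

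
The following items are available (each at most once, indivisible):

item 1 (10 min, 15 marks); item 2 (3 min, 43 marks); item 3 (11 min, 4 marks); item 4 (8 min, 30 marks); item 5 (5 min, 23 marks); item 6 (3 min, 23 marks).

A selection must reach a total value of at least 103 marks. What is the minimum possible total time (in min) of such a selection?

19

Subsets with value ≥ 103, sorted by total time:
- item 2+item 4+item 5+item 6: time 19, value 119
- item 1+item 2+item 5+item 6: time 21, value 104
Minimum time: 19 min.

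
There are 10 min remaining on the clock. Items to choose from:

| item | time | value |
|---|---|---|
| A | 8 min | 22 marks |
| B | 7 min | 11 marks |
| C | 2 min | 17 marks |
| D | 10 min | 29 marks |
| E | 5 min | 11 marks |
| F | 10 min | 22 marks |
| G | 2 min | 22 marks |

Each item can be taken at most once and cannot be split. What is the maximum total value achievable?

50 marks

This is a 0/1 knapsack; check combinations near the capacity.
- C+E+G: time 2+5+2=9, value 17+11+22=50
- A+G: time 8+2=10, value 22+22=44
- C+G: time 2+2=4, value 17+22=39
Best: 50 marks.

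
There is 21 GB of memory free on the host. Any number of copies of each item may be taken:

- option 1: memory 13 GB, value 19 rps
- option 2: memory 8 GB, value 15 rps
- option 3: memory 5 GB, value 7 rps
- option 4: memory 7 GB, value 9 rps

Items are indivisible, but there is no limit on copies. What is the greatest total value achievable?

37 rps

Best value-per-unit is option 2 at 15/8; filling with it alone gives 2×15 = 30.
Optimal mix: 2×option 2 + 1×option 3 → memory 21, value 37.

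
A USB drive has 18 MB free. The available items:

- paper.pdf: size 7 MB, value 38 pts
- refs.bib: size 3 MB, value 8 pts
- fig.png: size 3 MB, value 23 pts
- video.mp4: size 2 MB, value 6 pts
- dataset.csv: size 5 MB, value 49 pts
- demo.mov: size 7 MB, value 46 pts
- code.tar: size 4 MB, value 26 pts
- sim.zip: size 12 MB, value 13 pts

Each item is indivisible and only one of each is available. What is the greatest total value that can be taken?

127 pts

This is a 0/1 knapsack; check combinations near the capacity.
- video.mp4+dataset.csv+demo.mov+code.tar: size 2+5+7+4=18, value 6+49+46+26=127
- refs.bib+fig.png+dataset.csv+demo.mov: size 3+3+5+7=18, value 8+23+49+46=126
- fig.png+video.mp4+dataset.csv+demo.mov: size 3+2+5+7=17, value 23+6+49+46=124
- dataset.csv+demo.mov+code.tar: size 5+7+4=16, value 49+46+26=121
- paper.pdf+video.mp4+dataset.csv+code.tar: size 7+2+5+4=18, value 38+6+49+26=119
Best: 127 pts.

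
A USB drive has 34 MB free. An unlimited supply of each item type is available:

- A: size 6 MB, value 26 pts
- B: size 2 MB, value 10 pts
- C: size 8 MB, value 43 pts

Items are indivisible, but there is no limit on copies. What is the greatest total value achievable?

182 pts

Best value-per-unit is C at 43/8; filling with it alone gives 4×43 = 172.
Optimal mix: 1×B + 4×C → size 34, value 182.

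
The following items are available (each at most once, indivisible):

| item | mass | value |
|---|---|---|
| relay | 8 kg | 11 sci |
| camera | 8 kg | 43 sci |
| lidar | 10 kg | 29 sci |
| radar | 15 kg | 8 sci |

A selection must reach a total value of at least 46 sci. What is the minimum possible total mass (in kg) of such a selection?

16

Subsets with value ≥ 46, sorted by total mass:
- relay+camera: mass 16, value 54
- camera+lidar: mass 18, value 72
- camera+radar: mass 23, value 51
- relay+camera+lidar: mass 26, value 83
Minimum mass: 16 kg.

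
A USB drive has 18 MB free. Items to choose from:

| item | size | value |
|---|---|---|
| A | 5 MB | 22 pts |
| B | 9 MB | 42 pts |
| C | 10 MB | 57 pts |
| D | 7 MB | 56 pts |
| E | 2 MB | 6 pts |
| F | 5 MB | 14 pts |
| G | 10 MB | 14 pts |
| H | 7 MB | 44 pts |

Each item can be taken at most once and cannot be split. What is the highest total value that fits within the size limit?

113 pts

Check high-value combinations within 18 MB:
- C+D: size 10+7=17, value 57+56=113
- D+E+H: size 7+2+7=16, value 56+6+44=106
- B+D+E: size 9+7+2=18, value 42+56+6=104
- C+H: size 10+7=17, value 57+44=101
Best: 113 pts.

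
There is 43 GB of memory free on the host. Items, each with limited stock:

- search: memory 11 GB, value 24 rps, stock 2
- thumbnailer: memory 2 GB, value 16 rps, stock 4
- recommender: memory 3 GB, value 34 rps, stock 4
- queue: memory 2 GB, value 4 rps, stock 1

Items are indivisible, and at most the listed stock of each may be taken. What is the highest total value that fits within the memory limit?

Top feasible selections:
- 2×search + 4×thumbnailer + 4×recommender: memory 42, value 248
- 2×search + 3×thumbnailer + 4×recommender + 1×queue: memory 42, value 236
- 2×search + 3×thumbnailer + 4×recommender: memory 40, value 232
Best: 248 rps.

248 rps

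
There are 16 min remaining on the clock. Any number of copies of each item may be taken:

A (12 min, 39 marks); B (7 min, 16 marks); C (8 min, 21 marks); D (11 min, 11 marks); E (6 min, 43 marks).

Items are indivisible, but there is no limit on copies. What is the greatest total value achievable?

Best value-per-unit is E at 43/6, and filling with it alone uses time 2×6=12. No mix of the others beats 2×43 = 86.

86 marks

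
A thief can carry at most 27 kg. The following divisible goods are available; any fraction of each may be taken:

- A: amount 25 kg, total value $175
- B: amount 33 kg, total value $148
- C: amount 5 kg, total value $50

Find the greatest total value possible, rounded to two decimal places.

204.00

Take in order of value per unit:
- C (50/5 per unit): all 5 → value 50, running total 50.00
- A (175/25 per unit): 22 of 25 → value 22×175/25 = 154.0000, running total 204.00
Total 204.00.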